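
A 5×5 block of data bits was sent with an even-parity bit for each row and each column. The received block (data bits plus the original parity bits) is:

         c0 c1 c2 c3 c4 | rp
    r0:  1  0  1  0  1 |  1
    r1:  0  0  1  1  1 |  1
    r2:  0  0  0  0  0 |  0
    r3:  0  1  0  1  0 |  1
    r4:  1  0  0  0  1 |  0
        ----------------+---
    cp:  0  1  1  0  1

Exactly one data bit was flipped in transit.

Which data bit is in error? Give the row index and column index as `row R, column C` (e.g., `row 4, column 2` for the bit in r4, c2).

row 3, column 2

Recompute each row's even parity and compare to rp:
  r0: data parity 1, sent rp 1 → ok
  r1: data parity 1, sent rp 1 → ok
  r2: data parity 0, sent rp 0 → ok
  r3: data parity 0, sent rp 1 → mismatch
  r4: data parity 0, sent rp 0 → ok
Recompute each column's even parity and compare to cp:
  c0: data parity 0, sent cp 0 → ok
  c1: data parity 1, sent cp 1 → ok
  c2: data parity 0, sent cp 1 → mismatch
  c3: data parity 0, sent cp 0 → ok
  c4: data parity 1, sent cp 1 → ok
Exactly one row (r3) and one column (c2) fail → the flipped bit is at their intersection.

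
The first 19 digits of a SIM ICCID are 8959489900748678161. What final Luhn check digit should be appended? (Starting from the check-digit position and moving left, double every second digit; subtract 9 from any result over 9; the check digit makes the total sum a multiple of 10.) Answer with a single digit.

5

Partial digits right→left: 1 6 1 8 7 6 8 4 7 0 0 9 9 8 4 9 5 9 8
Double every second digit counting from the check-digit position (so the 1st, 3rd, 5th, ... of the partial from the right).
  doubled (with −9 where >9): 2 2 5 7 5 0 9 8 1 7 → sum 46
  kept as-is: 6 8 6 4 0 9 8 9 9 → sum 59
Total = 46 + 59 = 105.
Check digit = (10 − (105 mod 10)) mod 10 = 5.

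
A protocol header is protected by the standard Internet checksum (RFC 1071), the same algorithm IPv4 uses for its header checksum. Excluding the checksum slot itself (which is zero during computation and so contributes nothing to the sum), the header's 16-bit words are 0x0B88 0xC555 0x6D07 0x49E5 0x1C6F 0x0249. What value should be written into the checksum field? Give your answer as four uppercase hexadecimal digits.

One's-complement addition (fold any carry out of bit 15 back into bit 0):
  0x0B88 + 0xC555 = 0x0D0DD
  0xD0DD + 0x6D07 = 0x13DE4 → wrap carry → 0x3DE5
  0x3DE5 + 0x49E5 = 0x087CA
  0x87CA + 0x1C6F = 0x0A439
  0xA439 + 0x0249 = 0x0A682
One's-complement sum = 0xA682.
Checksum = ~0xA682 & 0xFFFF = 0x597D.

597D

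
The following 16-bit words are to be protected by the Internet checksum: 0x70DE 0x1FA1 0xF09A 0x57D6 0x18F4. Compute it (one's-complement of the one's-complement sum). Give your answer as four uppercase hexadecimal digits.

One's-complement addition (fold any carry out of bit 15 back into bit 0):
  0x70DE + 0x1FA1 = 0x0907F
  0x907F + 0xF09A = 0x18119 → wrap carry → 0x811A
  0x811A + 0x57D6 = 0x0D8F0
  0xD8F0 + 0x18F4 = 0x0F1E4
One's-complement sum = 0xF1E4.
Checksum = ~0xF1E4 & 0xFFFF = 0x0E1B.

0E1B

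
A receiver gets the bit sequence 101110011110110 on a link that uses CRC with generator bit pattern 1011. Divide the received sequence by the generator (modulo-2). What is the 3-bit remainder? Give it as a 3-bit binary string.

000

Modulo-2 division of 101110011110110 by 1011:
  pos 0: 1011 XOR 1011 = 0000
  pos 4: 1001 XOR 1011 = 0010
  pos 6: 1011 XOR 1011 = 0000
  pos 10: 1011 XOR 1011 = 0000
Remainder = 000 (zero — the frame passes the CRC check).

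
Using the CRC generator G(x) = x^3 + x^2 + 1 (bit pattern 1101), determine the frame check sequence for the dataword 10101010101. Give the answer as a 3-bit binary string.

Append 3 zeros: 10101010101000. Divide by 1101 (XOR where the leading bit is 1):
  pos 0: 1010 XOR 1101 = 0111
  pos 1: 1111 XOR 1101 = 0010
  pos 3: 1001 XOR 1101 = 0100
  pos 4: 1000 XOR 1101 = 0101
  pos 5: 1011 XOR 1101 = 0110
  pos 6: 1100 XOR 1101 = 0001
  pos 9: 1100 XOR 1101 = 0001
Remainder (last 3 bits) = 010. This is the CRC / FCS.

010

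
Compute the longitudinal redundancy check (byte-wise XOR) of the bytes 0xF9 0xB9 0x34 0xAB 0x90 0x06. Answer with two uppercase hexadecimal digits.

XOR the bytes together:
  start with 0xF9
  0xF9 ⊕ 0xB9 = 0x40
  0x40 ⊕ 0x34 = 0x74
  0x74 ⊕ 0xAB = 0xDF
  0xDF ⊕ 0x90 = 0x4F
  0x4F ⊕ 0x06 = 0x49

49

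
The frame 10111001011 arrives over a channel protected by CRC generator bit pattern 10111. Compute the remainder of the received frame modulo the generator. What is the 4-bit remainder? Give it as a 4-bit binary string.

1011

Modulo-2 division of 10111001011 by 10111:
  pos 0: 10111 XOR 10111 = 00000
Remainder = 1011 (nonzero — an error is detected).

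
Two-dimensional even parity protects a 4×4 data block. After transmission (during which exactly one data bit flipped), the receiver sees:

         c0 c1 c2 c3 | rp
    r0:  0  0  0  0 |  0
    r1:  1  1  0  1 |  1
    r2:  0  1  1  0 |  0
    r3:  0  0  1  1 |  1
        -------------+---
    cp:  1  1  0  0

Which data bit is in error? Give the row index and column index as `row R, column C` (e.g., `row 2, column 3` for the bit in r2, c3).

Recompute each row's even parity and compare to rp:
  r0: data parity 0, sent rp 0 → ok
  r1: data parity 1, sent rp 1 → ok
  r2: data parity 0, sent rp 0 → ok
  r3: data parity 0, sent rp 1 → mismatch
Recompute each column's even parity and compare to cp:
  c0: data parity 1, sent cp 1 → ok
  c1: data parity 0, sent cp 1 → mismatch
  c2: data parity 0, sent cp 0 → ok
  c3: data parity 0, sent cp 0 → ok
Exactly one row (r3) and one column (c1) fail → the flipped bit is at their intersection.

row 3, column 1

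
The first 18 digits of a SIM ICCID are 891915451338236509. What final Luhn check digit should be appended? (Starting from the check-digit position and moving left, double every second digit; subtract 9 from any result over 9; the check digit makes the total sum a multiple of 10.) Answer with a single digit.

Partial digits right→left: 9 0 5 6 3 2 8 3 3 1 5 4 5 1 9 1 9 8
Double every second digit counting from the check-digit position (so the 1st, 3rd, 5th, ... of the partial from the right).
  doubled (with −9 where >9): 9 1 6 7 6 1 1 9 9 → sum 49
  kept as-is: 0 6 2 3 1 4 1 1 8 → sum 26
Total = 49 + 26 = 75.
Check digit = (10 − (75 mod 10)) mod 10 = 5.

5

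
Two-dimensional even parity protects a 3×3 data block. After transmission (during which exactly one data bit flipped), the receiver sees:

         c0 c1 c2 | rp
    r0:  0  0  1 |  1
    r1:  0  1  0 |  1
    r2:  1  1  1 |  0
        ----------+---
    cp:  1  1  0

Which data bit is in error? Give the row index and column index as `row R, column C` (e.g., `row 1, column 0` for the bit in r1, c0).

row 2, column 1

Recompute each row's even parity and compare to rp:
  r0: data parity 1, sent rp 1 → ok
  r1: data parity 1, sent rp 1 → ok
  r2: data parity 1, sent rp 0 → mismatch
Recompute each column's even parity and compare to cp:
  c0: data parity 1, sent cp 1 → ok
  c1: data parity 0, sent cp 1 → mismatch
  c2: data parity 0, sent cp 0 → ok
Exactly one row (r2) and one column (c1) fail → the flipped bit is at their intersection.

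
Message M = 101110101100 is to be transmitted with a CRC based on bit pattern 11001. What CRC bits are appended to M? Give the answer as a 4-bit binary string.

0100

Append 4 zeros: 1011101011000000. Divide by 11001 (XOR where the leading bit is 1):
  pos 0: 10111 XOR 11001 = 01110
  pos 1: 11100 XOR 11001 = 00101
  pos 3: 10110 XOR 11001 = 01111
  pos 4: 11111 XOR 11001 = 00110
  pos 6: 11010 XOR 11001 = 00011
  pos 9: 11000 XOR 11001 = 00001
Remainder (last 4 bits) = 0100. This is the CRC / FCS.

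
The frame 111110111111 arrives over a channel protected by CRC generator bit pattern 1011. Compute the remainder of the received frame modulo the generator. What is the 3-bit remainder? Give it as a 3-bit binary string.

Modulo-2 division of 111110111111 by 1011:
  pos 0: 1111 XOR 1011 = 0100
  pos 1: 1001 XOR 1011 = 0010
  pos 3: 1001 XOR 1011 = 0010
  pos 5: 1011 XOR 1011 = 0000
Remainder = 111 (nonzero — an error is detected).

111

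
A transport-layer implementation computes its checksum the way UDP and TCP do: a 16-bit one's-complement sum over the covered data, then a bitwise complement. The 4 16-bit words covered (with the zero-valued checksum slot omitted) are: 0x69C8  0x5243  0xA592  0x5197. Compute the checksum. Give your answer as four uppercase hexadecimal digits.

One's-complement addition (fold any carry out of bit 15 back into bit 0):
  0x69C8 + 0x5243 = 0x0BC0B
  0xBC0B + 0xA592 = 0x1619D → wrap carry → 0x619E
  0x619E + 0x5197 = 0x0B335
One's-complement sum = 0xB335.
Checksum = ~0xB335 & 0xFFFF = 0x4CCA.

4CCA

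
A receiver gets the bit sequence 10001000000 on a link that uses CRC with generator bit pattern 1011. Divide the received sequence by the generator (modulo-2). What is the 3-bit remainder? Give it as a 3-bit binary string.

110

Modulo-2 division of 10001000000 by 1011:
  pos 0: 1000 XOR 1011 = 0011
  pos 2: 1110 XOR 1011 = 0101
  pos 3: 1010 XOR 1011 = 0001
  pos 6: 1000 XOR 1011 = 0011
Remainder = 110 (nonzero — an error is detected).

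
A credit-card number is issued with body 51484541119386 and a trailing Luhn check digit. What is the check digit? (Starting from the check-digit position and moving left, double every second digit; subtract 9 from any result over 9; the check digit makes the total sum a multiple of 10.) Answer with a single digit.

2

Partial digits right→left: 6 8 3 9 1 1 1 4 5 4 8 4 1 5
Double every second digit counting from the check-digit position (so the 1st, 3rd, 5th, ... of the partial from the right).
  doubled (with −9 where >9): 3 6 2 2 1 7 2 → sum 23
  kept as-is: 8 9 1 4 4 4 5 → sum 35
Total = 23 + 35 = 58.
Check digit = (10 − (58 mod 10)) mod 10 = 2.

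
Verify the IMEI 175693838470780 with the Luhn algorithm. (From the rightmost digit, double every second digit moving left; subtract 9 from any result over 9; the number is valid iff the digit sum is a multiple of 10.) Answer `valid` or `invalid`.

From the right, keep odd positions and double even positions (subtract 9 from any doubled value over 9):
  doubled (positions 2,4,...): 7 0 8 6 6 3 5 → sum 35
  kept (positions 1,3,...): 0 7 7 8 8 9 5 1 → sum 45
Total = 80.
80 mod 10 = 0, so the number is valid.

valid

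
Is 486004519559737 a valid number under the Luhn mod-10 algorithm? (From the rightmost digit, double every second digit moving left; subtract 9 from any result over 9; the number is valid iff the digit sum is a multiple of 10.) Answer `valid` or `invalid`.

From the right, keep odd positions and double even positions (subtract 9 from any doubled value over 9):
  doubled (positions 2,4,...): 6 9 1 2 8 0 7 → sum 33
  kept (positions 1,3,...): 7 7 5 9 5 0 6 4 → sum 43
Total = 76.
76 mod 10 = 6, so the number is invalid.

invalid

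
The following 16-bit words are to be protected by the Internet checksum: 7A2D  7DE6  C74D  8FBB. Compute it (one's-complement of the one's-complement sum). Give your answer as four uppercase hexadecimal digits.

B0E2

One's-complement addition (fold any carry out of bit 15 back into bit 0):
  0x7A2D + 0x7DE6 = 0x0F813
  0xF813 + 0xC74D = 0x1BF60 → wrap carry → 0xBF61
  0xBF61 + 0x8FBB = 0x14F1C → wrap carry → 0x4F1D
One's-complement sum = 0x4F1D.
Checksum = ~0x4F1D & 0xFFFF = 0xB0E2.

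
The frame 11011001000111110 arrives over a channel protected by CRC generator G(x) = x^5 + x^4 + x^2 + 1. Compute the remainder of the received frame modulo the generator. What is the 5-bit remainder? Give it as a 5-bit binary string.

Modulo-2 division of 11011001000111110 by 110101:
  pos 0: 110110 XOR 110101 = 000011
  pos 4: 110100 XOR 110101 = 000001
  pos 9: 101111 XOR 110101 = 011010
  pos 10: 110101 XOR 110101 = 000000
Remainder = 00000 (zero — the frame passes the CRC check).

00000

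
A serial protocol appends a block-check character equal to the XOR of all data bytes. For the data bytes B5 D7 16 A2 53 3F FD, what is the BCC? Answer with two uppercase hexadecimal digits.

47

XOR the bytes together:
  start with 0xB5
  0xB5 ⊕ 0xD7 = 0x62
  0x62 ⊕ 0x16 = 0x74
  0x74 ⊕ 0xA2 = 0xD6
  0xD6 ⊕ 0x53 = 0x85
  0x85 ⊕ 0x3F = 0xBA
  0xBA ⊕ 0xFD = 0x47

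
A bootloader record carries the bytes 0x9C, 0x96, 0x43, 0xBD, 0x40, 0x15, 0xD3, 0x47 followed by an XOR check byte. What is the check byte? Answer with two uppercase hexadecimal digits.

35

XOR the bytes together:
  start with 0x9C
  0x9C ⊕ 0x96 = 0x0A
  0x0A ⊕ 0x43 = 0x49
  0x49 ⊕ 0xBD = 0xF4
  0xF4 ⊕ 0x40 = 0xB4
  0xB4 ⊕ 0x15 = 0xA1
  0xA1 ⊕ 0xD3 = 0x72
  0x72 ⊕ 0x47 = 0x35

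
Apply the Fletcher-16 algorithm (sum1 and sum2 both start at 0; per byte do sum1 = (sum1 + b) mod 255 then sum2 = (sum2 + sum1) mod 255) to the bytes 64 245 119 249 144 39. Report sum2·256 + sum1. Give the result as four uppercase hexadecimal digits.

635F

Running sums (mod 255):
  after byte 0 (64): sum1=64, sum2=64
  after byte 1 (245): sum1=54, sum2=118
  after byte 2 (119): sum1=173, sum2=36
  after byte 3 (249): sum1=167, sum2=203
  after byte 4 (144): sum1=56, sum2=4
  after byte 5 (39): sum1=95, sum2=99
Checksum = sum2·256 + sum1 = 99·256 + 95 = 25439 = 0x635F.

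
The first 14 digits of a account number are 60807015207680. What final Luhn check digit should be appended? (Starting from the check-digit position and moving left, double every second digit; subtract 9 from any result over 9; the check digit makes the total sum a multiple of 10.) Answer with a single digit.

Partial digits right→left: 0 8 6 7 0 2 5 1 0 7 0 8 0 6
Double every second digit counting from the check-digit position (so the 1st, 3rd, 5th, ... of the partial from the right).
  doubled (with −9 where >9): 0 3 0 1 0 0 0 → sum 4
  kept as-is: 8 7 2 1 7 8 6 → sum 39
Total = 4 + 39 = 43.
Check digit = (10 − (43 mod 10)) mod 10 = 7.

7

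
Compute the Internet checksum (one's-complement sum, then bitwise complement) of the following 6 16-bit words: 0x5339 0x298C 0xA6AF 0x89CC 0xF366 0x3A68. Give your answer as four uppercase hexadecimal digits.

One's-complement addition (fold any carry out of bit 15 back into bit 0):
  0x5339 + 0x298C = 0x07CC5
  0x7CC5 + 0xA6AF = 0x12374 → wrap carry → 0x2375
  0x2375 + 0x89CC = 0x0AD41
  0xAD41 + 0xF366 = 0x1A0A7 → wrap carry → 0xA0A8
  0xA0A8 + 0x3A68 = 0x0DB10
One's-complement sum = 0xDB10.
Checksum = ~0xDB10 & 0xFFFF = 0x24EF.

24EF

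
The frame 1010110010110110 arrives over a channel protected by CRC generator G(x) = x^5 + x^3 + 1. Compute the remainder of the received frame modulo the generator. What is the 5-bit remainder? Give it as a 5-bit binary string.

Modulo-2 division of 1010110010110110 by 101001:
  pos 0: 101011 XOR 101001 = 000010
  pos 4: 100010 XOR 101001 = 001011
  pos 6: 101111 XOR 101001 = 000110
  pos 9: 110011 XOR 101001 = 011010
  pos 10: 110100 XOR 101001 = 011101
Remainder = 11101 (nonzero — an error is detected).

11101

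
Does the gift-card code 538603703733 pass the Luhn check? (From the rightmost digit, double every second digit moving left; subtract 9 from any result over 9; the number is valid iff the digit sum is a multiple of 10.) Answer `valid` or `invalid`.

From the right, keep odd positions and double even positions (subtract 9 from any doubled value over 9):
  doubled (positions 2,4,...): 6 6 5 0 7 1 → sum 25
  kept (positions 1,3,...): 3 7 0 3 6 3 → sum 22
Total = 47.
47 mod 10 = 7, so the number is invalid.

invalid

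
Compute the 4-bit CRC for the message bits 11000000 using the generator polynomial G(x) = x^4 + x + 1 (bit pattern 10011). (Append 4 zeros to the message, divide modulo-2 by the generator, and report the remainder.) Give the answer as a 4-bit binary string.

Append 4 zeros: 110000000000. Divide by 10011 (XOR where the leading bit is 1):
  pos 0: 11000 XOR 10011 = 01011
  pos 1: 10110 XOR 10011 = 00101
  pos 3: 10100 XOR 10011 = 00111
  pos 5: 11100 XOR 10011 = 01111
  pos 6: 11110 XOR 10011 = 01101
  pos 7: 11010 XOR 10011 = 01001
Remainder (last 4 bits) = 1001. This is the CRC / FCS.

1001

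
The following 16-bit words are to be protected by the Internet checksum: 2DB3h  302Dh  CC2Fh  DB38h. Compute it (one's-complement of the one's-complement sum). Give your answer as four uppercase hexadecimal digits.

One's-complement addition (fold any carry out of bit 15 back into bit 0):
  0x2DB3 + 0x302D = 0x05DE0
  0x5DE0 + 0xCC2F = 0x12A0F → wrap carry → 0x2A10
  0x2A10 + 0xDB38 = 0x10548 → wrap carry → 0x0549
One's-complement sum = 0x0549.
Checksum = ~0x0549 & 0xFFFF = 0xFAB6.

FAB6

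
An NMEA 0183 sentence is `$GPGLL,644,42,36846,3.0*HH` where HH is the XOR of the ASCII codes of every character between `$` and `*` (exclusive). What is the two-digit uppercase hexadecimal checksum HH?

XOR the ASCII codes of the payload characters:
  'G' = 0x47 → acc = 0x47
  'P' = 0x50 → acc = 0x17
  'G' = 0x47 → acc = 0x50
  'L' = 0x4C → acc = 0x1C
  'L' = 0x4C → acc = 0x50
  ',' = 0x2C → acc = 0x7C
  '6' = 0x36 → acc = 0x4A
  '4' = 0x34 → acc = 0x7E
  '4' = 0x34 → acc = 0x4A
  ',' = 0x2C → acc = 0x66
  '4' = 0x34 → acc = 0x52
  '2' = 0x32 → acc = 0x60
  ',' = 0x2C → acc = 0x4C
  '3' = 0x33 → acc = 0x7F
  '6' = 0x36 → acc = 0x49
  '8' = 0x38 → acc = 0x71
  '4' = 0x34 → acc = 0x45
  '6' = 0x36 → acc = 0x73
  ',' = 0x2C → acc = 0x5F
  '3' = 0x33 → acc = 0x6C
  '.' = 0x2E → acc = 0x42
  '0' = 0x30 → acc = 0x72
Checksum = 0x72.

72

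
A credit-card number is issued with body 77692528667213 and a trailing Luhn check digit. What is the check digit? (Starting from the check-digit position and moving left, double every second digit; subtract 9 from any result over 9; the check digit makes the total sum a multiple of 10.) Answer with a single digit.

4

Partial digits right→left: 3 1 2 7 6 6 8 2 5 2 9 6 7 7
Double every second digit counting from the check-digit position (so the 1st, 3rd, 5th, ... of the partial from the right).
  doubled (with −9 where >9): 6 4 3 7 1 9 5 → sum 35
  kept as-is: 1 7 6 2 2 6 7 → sum 31
Total = 35 + 31 = 66.
Check digit = (10 − (66 mod 10)) mod 10 = 4.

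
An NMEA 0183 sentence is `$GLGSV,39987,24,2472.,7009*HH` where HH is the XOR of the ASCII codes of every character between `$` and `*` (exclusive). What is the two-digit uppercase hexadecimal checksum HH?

50

XOR the ASCII codes of the payload characters:
  'G' = 0x47 → acc = 0x47
  'L' = 0x4C → acc = 0x0B
  'G' = 0x47 → acc = 0x4C
  'S' = 0x53 → acc = 0x1F
  'V' = 0x56 → acc = 0x49
  ',' = 0x2C → acc = 0x65
  '3' = 0x33 → acc = 0x56
  '9' = 0x39 → acc = 0x6F
  '9' = 0x39 → acc = 0x56
  '8' = 0x38 → acc = 0x6E
  '7' = 0x37 → acc = 0x59
  ',' = 0x2C → acc = 0x75
  '2' = 0x32 → acc = 0x47
  '4' = 0x34 → acc = 0x73
  ',' = 0x2C → acc = 0x5F
  '2' = 0x32 → acc = 0x6D
  '4' = 0x34 → acc = 0x59
  '7' = 0x37 → acc = 0x6E
  '2' = 0x32 → acc = 0x5C
  '.' = 0x2E → acc = 0x72
  ',' = 0x2C → acc = 0x5E
  '7' = 0x37 → acc = 0x69
  '0' = 0x30 → acc = 0x59
  '0' = 0x30 → acc = 0x69
  '9' = 0x39 → acc = 0x50
Checksum = 0x50.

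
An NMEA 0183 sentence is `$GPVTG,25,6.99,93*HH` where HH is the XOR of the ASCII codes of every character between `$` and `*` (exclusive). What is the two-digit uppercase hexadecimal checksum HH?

XOR the ASCII codes of the payload characters:
  'G' = 0x47 → acc = 0x47
  'P' = 0x50 → acc = 0x17
  'V' = 0x56 → acc = 0x41
  'T' = 0x54 → acc = 0x15
  'G' = 0x47 → acc = 0x52
  ',' = 0x2C → acc = 0x7E
  '2' = 0x32 → acc = 0x4C
  '5' = 0x35 → acc = 0x79
  ',' = 0x2C → acc = 0x55
  '6' = 0x36 → acc = 0x63
  '.' = 0x2E → acc = 0x4D
  '9' = 0x39 → acc = 0x74
  '9' = 0x39 → acc = 0x4D
  ',' = 0x2C → acc = 0x61
  '9' = 0x39 → acc = 0x58
  '3' = 0x33 → acc = 0x6B
Checksum = 0x6B.

6B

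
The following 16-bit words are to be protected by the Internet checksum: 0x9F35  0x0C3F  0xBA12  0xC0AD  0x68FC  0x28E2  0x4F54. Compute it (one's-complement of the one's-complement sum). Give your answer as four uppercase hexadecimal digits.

F897

One's-complement addition (fold any carry out of bit 15 back into bit 0):
  0x9F35 + 0x0C3F = 0x0AB74
  0xAB74 + 0xBA12 = 0x16586 → wrap carry → 0x6587
  0x6587 + 0xC0AD = 0x12634 → wrap carry → 0x2635
  0x2635 + 0x68FC = 0x08F31
  0x8F31 + 0x28E2 = 0x0B813
  0xB813 + 0x4F54 = 0x10767 → wrap carry → 0x0768
One's-complement sum = 0x0768.
Checksum = ~0x0768 & 0xFFFF = 0xF897.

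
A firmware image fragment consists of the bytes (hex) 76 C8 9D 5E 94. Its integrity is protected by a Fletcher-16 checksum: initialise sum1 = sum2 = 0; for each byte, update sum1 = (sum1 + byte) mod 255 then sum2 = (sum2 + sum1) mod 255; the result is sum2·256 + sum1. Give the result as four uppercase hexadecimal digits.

9DCF

Running sums (mod 255):
  after byte 0 (76): sum1=118, sum2=118
  after byte 1 (C8): sum1=63, sum2=181
  after byte 2 (9D): sum1=220, sum2=146
  after byte 3 (5E): sum1=59, sum2=205
  after byte 4 (94): sum1=207, sum2=157
Checksum = sum2·256 + sum1 = 157·256 + 207 = 40399 = 0x9DCF.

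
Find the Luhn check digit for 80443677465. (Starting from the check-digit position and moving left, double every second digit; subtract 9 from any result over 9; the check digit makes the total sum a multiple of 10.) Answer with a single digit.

2

Partial digits right→left: 5 6 4 7 7 6 3 4 4 0 8
Double every second digit counting from the check-digit position (so the 1st, 3rd, 5th, ... of the partial from the right).
  doubled (with −9 where >9): 1 8 5 6 8 7 → sum 35
  kept as-is: 6 7 6 4 0 → sum 23
Total = 35 + 23 = 58.
Check digit = (10 − (58 mod 10)) mod 10 = 2.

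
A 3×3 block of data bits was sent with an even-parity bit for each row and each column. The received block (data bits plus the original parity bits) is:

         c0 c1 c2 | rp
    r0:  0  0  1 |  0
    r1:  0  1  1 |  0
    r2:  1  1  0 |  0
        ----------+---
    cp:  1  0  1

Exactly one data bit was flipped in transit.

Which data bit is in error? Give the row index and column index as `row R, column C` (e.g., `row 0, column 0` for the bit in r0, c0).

Recompute each row's even parity and compare to rp:
  r0: data parity 1, sent rp 0 → mismatch
  r1: data parity 0, sent rp 0 → ok
  r2: data parity 0, sent rp 0 → ok
Recompute each column's even parity and compare to cp:
  c0: data parity 1, sent cp 1 → ok
  c1: data parity 0, sent cp 0 → ok
  c2: data parity 0, sent cp 1 → mismatch
Exactly one row (r0) and one column (c2) fail → the flipped bit is at their intersection.

row 0, column 2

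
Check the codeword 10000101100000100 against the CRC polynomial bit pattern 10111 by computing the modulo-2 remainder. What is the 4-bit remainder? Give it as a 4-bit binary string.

0001

Modulo-2 division of 10000101100000100 by 10111:
  pos 0: 10000 XOR 10111 = 00111
  pos 2: 11110 XOR 10111 = 01001
  pos 3: 10011 XOR 10111 = 00100
  pos 5: 10010 XOR 10111 = 00101
  pos 7: 10100 XOR 10111 = 00011
  pos 10: 11001 XOR 10111 = 01110
  pos 11: 11100 XOR 10111 = 01011
  pos 12: 10110 XOR 10111 = 00001
Remainder = 0001 (nonzero — an error is detected).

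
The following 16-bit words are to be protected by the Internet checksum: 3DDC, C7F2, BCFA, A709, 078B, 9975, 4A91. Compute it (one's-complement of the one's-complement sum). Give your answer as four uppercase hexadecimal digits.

AA9A

One's-complement addition (fold any carry out of bit 15 back into bit 0):
  0x3DDC + 0xC7F2 = 0x105CE → wrap carry → 0x05CF
  0x05CF + 0xBCFA = 0x0C2C9
  0xC2C9 + 0xA709 = 0x169D2 → wrap carry → 0x69D3
  0x69D3 + 0x078B = 0x0715E
  0x715E + 0x9975 = 0x10AD3 → wrap carry → 0x0AD4
  0x0AD4 + 0x4A91 = 0x05565
One's-complement sum = 0x5565.
Checksum = ~0x5565 & 0xFFFF = 0xAA9A.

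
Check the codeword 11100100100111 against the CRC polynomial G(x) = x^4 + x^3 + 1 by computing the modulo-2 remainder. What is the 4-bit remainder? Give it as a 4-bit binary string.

1010

Modulo-2 division of 11100100100111 by 11001:
  pos 0: 11100 XOR 11001 = 00101
  pos 2: 10110 XOR 11001 = 01111
  pos 3: 11110 XOR 11001 = 00111
  pos 5: 11110 XOR 11001 = 00111
  pos 7: 11101 XOR 11001 = 00100
  pos 9: 10011 XOR 11001 = 01010
Remainder = 1010 (nonzero — an error is detected).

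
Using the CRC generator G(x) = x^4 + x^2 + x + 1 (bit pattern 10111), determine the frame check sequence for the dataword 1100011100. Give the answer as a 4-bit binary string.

Append 4 zeros: 11000111000000. Divide by 10111 (XOR where the leading bit is 1):
  pos 0: 11000 XOR 10111 = 01111
  pos 1: 11111 XOR 10111 = 01000
  pos 2: 10001 XOR 10111 = 00110
  pos 4: 11010 XOR 10111 = 01101
  pos 5: 11010 XOR 10111 = 01101
  pos 6: 11010 XOR 10111 = 01101
  pos 7: 11010 XOR 10111 = 01101
  pos 8: 11010 XOR 10111 = 01101
  pos 9: 11010 XOR 10111 = 01101
Remainder (last 4 bits) = 1101. This is the CRC / FCS.

1101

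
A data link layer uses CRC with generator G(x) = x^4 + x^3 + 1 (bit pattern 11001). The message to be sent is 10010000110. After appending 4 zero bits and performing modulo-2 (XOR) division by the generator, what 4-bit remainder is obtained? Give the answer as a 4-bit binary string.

Append 4 zeros: 100100001100000. Divide by 11001 (XOR where the leading bit is 1):
  pos 0: 10010 XOR 11001 = 01011
  pos 1: 10110 XOR 11001 = 01111
  pos 2: 11110 XOR 11001 = 00111
  pos 4: 11101 XOR 11001 = 00100
  pos 6: 10010 XOR 11001 = 01011
  pos 7: 10110 XOR 11001 = 01111
  pos 8: 11110 XOR 11001 = 00111
  pos 10: 11100 XOR 11001 = 00101
Remainder (last 4 bits) = 0101. This is the CRC / FCS.

0101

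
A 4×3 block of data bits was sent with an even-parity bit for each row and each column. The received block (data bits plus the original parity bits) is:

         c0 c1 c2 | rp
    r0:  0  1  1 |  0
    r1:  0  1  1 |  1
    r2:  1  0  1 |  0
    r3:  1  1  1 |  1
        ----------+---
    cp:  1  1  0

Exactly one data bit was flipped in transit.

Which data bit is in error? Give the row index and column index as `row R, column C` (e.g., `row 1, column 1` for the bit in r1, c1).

row 1, column 0

Recompute each row's even parity and compare to rp:
  r0: data parity 0, sent rp 0 → ok
  r1: data parity 0, sent rp 1 → mismatch
  r2: data parity 0, sent rp 0 → ok
  r3: data parity 1, sent rp 1 → ok
Recompute each column's even parity and compare to cp:
  c0: data parity 0, sent cp 1 → mismatch
  c1: data parity 1, sent cp 1 → ok
  c2: data parity 0, sent cp 0 → ok
Exactly one row (r1) and one column (c0) fail → the flipped bit is at their intersection.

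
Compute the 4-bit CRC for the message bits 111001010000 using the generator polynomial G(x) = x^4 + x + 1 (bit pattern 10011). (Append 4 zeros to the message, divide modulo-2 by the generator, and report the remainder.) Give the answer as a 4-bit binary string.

0111

Append 4 zeros: 1110010100000000. Divide by 10011 (XOR where the leading bit is 1):
  pos 0: 11100 XOR 10011 = 01111
  pos 1: 11111 XOR 10011 = 01100
  pos 2: 11000 XOR 10011 = 01011
  pos 3: 10111 XOR 10011 = 00100
  pos 5: 10000 XOR 10011 = 00011
  pos 8: 11000 XOR 10011 = 01011
  pos 9: 10110 XOR 10011 = 00101
  pos 11: 10100 XOR 10011 = 00111
Remainder (last 4 bits) = 0111. This is the CRC / FCS.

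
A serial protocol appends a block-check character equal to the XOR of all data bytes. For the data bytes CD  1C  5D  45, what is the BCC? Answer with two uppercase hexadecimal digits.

C9

XOR the bytes together:
  start with 0xCD
  0xCD ⊕ 0x1C = 0xD1
  0xD1 ⊕ 0x5D = 0x8C
  0x8C ⊕ 0x45 = 0xC9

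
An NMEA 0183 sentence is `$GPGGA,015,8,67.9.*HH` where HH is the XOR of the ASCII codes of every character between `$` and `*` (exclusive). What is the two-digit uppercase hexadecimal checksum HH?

4E

XOR the ASCII codes of the payload characters:
  'G' = 0x47 → acc = 0x47
  'P' = 0x50 → acc = 0x17
  'G' = 0x47 → acc = 0x50
  'G' = 0x47 → acc = 0x17
  'A' = 0x41 → acc = 0x56
  ',' = 0x2C → acc = 0x7A
  '0' = 0x30 → acc = 0x4A
  '1' = 0x31 → acc = 0x7B
  '5' = 0x35 → acc = 0x4E
  ',' = 0x2C → acc = 0x62
  '8' = 0x38 → acc = 0x5A
  ',' = 0x2C → acc = 0x76
  '6' = 0x36 → acc = 0x40
  '7' = 0x37 → acc = 0x77
  '.' = 0x2E → acc = 0x59
  '9' = 0x39 → acc = 0x60
  '.' = 0x2E → acc = 0x4E
Checksum = 0x4E.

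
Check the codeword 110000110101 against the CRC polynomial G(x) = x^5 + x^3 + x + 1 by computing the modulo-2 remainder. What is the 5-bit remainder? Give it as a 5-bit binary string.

Modulo-2 division of 110000110101 by 101011:
  pos 0: 110000 XOR 101011 = 011011
  pos 1: 110111 XOR 101011 = 011100
  pos 2: 111001 XOR 101011 = 010010
  pos 3: 100100 XOR 101011 = 001111
  pos 5: 111110 XOR 101011 = 010101
  pos 6: 101011 XOR 101011 = 000000
Remainder = 00000 (zero — the frame passes the CRC check).

00000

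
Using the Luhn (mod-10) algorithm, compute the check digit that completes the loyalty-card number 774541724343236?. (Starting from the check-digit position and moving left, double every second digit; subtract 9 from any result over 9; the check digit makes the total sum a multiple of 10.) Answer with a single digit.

7

Partial digits right→left: 6 3 2 3 4 3 4 2 7 1 4 5 4 7 7
Double every second digit counting from the check-digit position (so the 1st, 3rd, 5th, ... of the partial from the right).
  doubled (with −9 where >9): 3 4 8 8 5 8 8 5 → sum 49
  kept as-is: 3 3 3 2 1 5 7 → sum 24
Total = 49 + 24 = 73.
Check digit = (10 − (73 mod 10)) mod 10 = 7.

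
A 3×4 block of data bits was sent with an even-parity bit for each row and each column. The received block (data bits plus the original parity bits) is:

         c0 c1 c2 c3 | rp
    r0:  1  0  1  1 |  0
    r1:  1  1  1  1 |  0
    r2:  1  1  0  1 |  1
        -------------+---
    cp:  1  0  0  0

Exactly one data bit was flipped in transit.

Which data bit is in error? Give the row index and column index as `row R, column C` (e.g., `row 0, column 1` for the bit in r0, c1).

Recompute each row's even parity and compare to rp:
  r0: data parity 1, sent rp 0 → mismatch
  r1: data parity 0, sent rp 0 → ok
  r2: data parity 1, sent rp 1 → ok
Recompute each column's even parity and compare to cp:
  c0: data parity 1, sent cp 1 → ok
  c1: data parity 0, sent cp 0 → ok
  c2: data parity 0, sent cp 0 → ok
  c3: data parity 1, sent cp 0 → mismatch
Exactly one row (r0) and one column (c3) fail → the flipped bit is at their intersection.

row 0, column 3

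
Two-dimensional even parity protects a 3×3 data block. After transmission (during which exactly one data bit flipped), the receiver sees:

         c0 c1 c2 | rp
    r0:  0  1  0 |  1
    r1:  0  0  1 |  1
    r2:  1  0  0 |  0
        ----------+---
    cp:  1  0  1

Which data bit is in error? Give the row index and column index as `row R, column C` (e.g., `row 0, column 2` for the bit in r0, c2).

Recompute each row's even parity and compare to rp:
  r0: data parity 1, sent rp 1 → ok
  r1: data parity 1, sent rp 1 → ok
  r2: data parity 1, sent rp 0 → mismatch
Recompute each column's even parity and compare to cp:
  c0: data parity 1, sent cp 1 → ok
  c1: data parity 1, sent cp 0 → mismatch
  c2: data parity 1, sent cp 1 → ok
Exactly one row (r2) and one column (c1) fail → the flipped bit is at their intersection.

row 2, column 1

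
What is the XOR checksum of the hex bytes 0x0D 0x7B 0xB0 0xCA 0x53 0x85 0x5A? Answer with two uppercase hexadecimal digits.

80

XOR the bytes together:
  start with 0x0D
  0x0D ⊕ 0x7B = 0x76
  0x76 ⊕ 0xB0 = 0xC6
  0xC6 ⊕ 0xCA = 0x0C
  0x0C ⊕ 0x53 = 0x5F
  0x5F ⊕ 0x85 = 0xDA
  0xDA ⊕ 0x5A = 0x80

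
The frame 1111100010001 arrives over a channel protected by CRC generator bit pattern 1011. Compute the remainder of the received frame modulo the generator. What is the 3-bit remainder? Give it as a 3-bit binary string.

Modulo-2 division of 1111100010001 by 1011:
  pos 0: 1111 XOR 1011 = 0100
  pos 1: 1001 XOR 1011 = 0010
  pos 3: 1000 XOR 1011 = 0011
  pos 5: 1101 XOR 1011 = 0110
  pos 6: 1100 XOR 1011 = 0111
  pos 7: 1110 XOR 1011 = 0101
  pos 8: 1010 XOR 1011 = 0001
Remainder = 011 (nonzero — an error is detected).

011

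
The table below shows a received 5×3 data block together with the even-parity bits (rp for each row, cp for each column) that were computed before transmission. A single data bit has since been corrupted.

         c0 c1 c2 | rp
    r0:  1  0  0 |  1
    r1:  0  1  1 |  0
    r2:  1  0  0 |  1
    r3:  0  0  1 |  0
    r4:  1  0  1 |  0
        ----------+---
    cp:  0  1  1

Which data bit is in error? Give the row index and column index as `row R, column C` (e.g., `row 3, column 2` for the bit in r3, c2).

Recompute each row's even parity and compare to rp:
  r0: data parity 1, sent rp 1 → ok
  r1: data parity 0, sent rp 0 → ok
  r2: data parity 1, sent rp 1 → ok
  r3: data parity 1, sent rp 0 → mismatch
  r4: data parity 0, sent rp 0 → ok
Recompute each column's even parity and compare to cp:
  c0: data parity 1, sent cp 0 → mismatch
  c1: data parity 1, sent cp 1 → ok
  c2: data parity 1, sent cp 1 → ok
Exactly one row (r3) and one column (c0) fail → the flipped bit is at their intersection.

row 3, column 0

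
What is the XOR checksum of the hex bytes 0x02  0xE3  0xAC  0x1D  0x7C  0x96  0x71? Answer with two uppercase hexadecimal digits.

CB

XOR the bytes together:
  start with 0x02
  0x02 ⊕ 0xE3 = 0xE1
  0xE1 ⊕ 0xAC = 0x4D
  0x4D ⊕ 0x1D = 0x50
  0x50 ⊕ 0x7C = 0x2C
  0x2C ⊕ 0x96 = 0xBA
  0xBA ⊕ 0x71 = 0xCB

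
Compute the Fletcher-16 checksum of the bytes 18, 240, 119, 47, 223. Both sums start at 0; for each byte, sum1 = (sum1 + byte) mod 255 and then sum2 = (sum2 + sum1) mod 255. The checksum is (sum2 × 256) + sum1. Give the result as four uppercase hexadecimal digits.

C289

Running sums (mod 255):
  after byte 0 (18): sum1=18, sum2=18
  after byte 1 (240): sum1=3, sum2=21
  after byte 2 (119): sum1=122, sum2=143
  after byte 3 (47): sum1=169, sum2=57
  after byte 4 (223): sum1=137, sum2=194
Checksum = sum2·256 + sum1 = 194·256 + 137 = 49801 = 0xC289.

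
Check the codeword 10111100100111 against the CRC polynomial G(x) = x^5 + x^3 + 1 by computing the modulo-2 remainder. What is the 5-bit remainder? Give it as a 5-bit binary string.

00000

Modulo-2 division of 10111100100111 by 101001:
  pos 0: 101111 XOR 101001 = 000110
  pos 3: 110001 XOR 101001 = 011000
  pos 4: 110000 XOR 101001 = 011001
  pos 5: 110010 XOR 101001 = 011011
  pos 6: 110111 XOR 101001 = 011110
  pos 7: 111101 XOR 101001 = 010100
  pos 8: 101001 XOR 101001 = 000000
Remainder = 00000 (zero — the frame passes the CRC check).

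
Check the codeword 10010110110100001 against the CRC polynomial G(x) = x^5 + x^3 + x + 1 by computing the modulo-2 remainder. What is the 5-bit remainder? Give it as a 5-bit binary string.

Modulo-2 division of 10010110110100001 by 101011:
  pos 0: 100101 XOR 101011 = 001110
  pos 2: 111010 XOR 101011 = 010001
  pos 3: 100011 XOR 101011 = 001000
  pos 5: 100010 XOR 101011 = 001001
  pos 7: 100110 XOR 101011 = 001101
  pos 9: 110100 XOR 101011 = 011111
  pos 10: 111110 XOR 101011 = 010101
  pos 11: 101011 XOR 101011 = 000000
Remainder = 00000 (zero — the frame passes the CRC check).

00000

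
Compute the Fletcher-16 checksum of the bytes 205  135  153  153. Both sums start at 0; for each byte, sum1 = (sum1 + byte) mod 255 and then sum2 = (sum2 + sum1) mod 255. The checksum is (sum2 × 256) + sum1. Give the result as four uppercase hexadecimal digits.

Running sums (mod 255):
  after byte 0 (205): sum1=205, sum2=205
  after byte 1 (135): sum1=85, sum2=35
  after byte 2 (153): sum1=238, sum2=18
  after byte 3 (153): sum1=136, sum2=154
Checksum = sum2·256 + sum1 = 154·256 + 136 = 39560 = 0x9A88.

9A88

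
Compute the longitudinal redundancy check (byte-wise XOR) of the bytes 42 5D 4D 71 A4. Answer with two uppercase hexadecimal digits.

XOR the bytes together:
  start with 0x42
  0x42 ⊕ 0x5D = 0x1F
  0x1F ⊕ 0x4D = 0x52
  0x52 ⊕ 0x71 = 0x23
  0x23 ⊕ 0xA4 = 0x87

87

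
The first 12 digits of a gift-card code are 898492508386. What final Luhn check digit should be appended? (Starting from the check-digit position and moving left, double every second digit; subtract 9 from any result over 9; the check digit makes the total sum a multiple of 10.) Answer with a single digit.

4

Partial digits right→left: 6 8 3 8 0 5 2 9 4 8 9 8
Double every second digit counting from the check-digit position (so the 1st, 3rd, 5th, ... of the partial from the right).
  doubled (with −9 where >9): 3 6 0 4 8 9 → sum 30
  kept as-is: 8 8 5 9 8 8 → sum 46
Total = 30 + 46 = 76.
Check digit = (10 − (76 mod 10)) mod 10 = 4.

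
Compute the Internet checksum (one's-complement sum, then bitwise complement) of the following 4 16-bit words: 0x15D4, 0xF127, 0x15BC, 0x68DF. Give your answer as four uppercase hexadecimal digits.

7A68

One's-complement addition (fold any carry out of bit 15 back into bit 0):
  0x15D4 + 0xF127 = 0x106FB → wrap carry → 0x06FC
  0x06FC + 0x15BC = 0x01CB8
  0x1CB8 + 0x68DF = 0x08597
One's-complement sum = 0x8597.
Checksum = ~0x8597 & 0xFFFF = 0x7A68.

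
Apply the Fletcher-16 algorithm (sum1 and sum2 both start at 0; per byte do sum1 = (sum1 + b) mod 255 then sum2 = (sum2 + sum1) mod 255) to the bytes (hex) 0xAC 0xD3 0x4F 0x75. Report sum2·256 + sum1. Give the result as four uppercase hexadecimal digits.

Running sums (mod 255):
  after byte 0 (0xAC): sum1=172, sum2=172
  after byte 1 (0xD3): sum1=128, sum2=45
  after byte 2 (0x4F): sum1=207, sum2=252
  after byte 3 (0x75): sum1=69, sum2=66
Checksum = sum2·256 + sum1 = 66·256 + 69 = 16965 = 0x4245.

4245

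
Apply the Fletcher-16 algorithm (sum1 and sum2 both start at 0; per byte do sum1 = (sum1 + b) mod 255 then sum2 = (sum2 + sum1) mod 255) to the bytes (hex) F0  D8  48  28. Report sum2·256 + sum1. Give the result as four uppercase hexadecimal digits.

Running sums (mod 255):
  after byte 0 (F0): sum1=240, sum2=240
  after byte 1 (D8): sum1=201, sum2=186
  after byte 2 (48): sum1=18, sum2=204
  after byte 3 (28): sum1=58, sum2=7
Checksum = sum2·256 + sum1 = 7·256 + 58 = 1850 = 0x073A.

073A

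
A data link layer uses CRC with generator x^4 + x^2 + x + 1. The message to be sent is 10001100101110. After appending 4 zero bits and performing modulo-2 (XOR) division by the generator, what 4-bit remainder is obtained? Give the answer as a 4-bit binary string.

1101

Append 4 zeros: 100011001011100000. Divide by 10111 (XOR where the leading bit is 1):
  pos 0: 10001 XOR 10111 = 00110
  pos 2: 11010 XOR 10111 = 01101
  pos 3: 11010 XOR 10111 = 01101
  pos 4: 11011 XOR 10111 = 01100
  pos 5: 11000 XOR 10111 = 01111
  pos 6: 11111 XOR 10111 = 01000
  pos 7: 10001 XOR 10111 = 00110
  pos 9: 11010 XOR 10111 = 01101
  pos 10: 11010 XOR 10111 = 01101
  pos 11: 11010 XOR 10111 = 01101
  pos 12: 11010 XOR 10111 = 01101
  pos 13: 11010 XOR 10111 = 01101
Remainder (last 4 bits) = 1101. This is the CRC / FCS.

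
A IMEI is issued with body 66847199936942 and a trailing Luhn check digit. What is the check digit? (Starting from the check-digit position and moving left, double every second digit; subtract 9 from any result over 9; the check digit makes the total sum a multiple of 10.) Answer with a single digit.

0

Partial digits right→left: 2 4 9 6 3 9 9 9 1 7 4 8 6 6
Double every second digit counting from the check-digit position (so the 1st, 3rd, 5th, ... of the partial from the right).
  doubled (with −9 where >9): 4 9 6 9 2 8 3 → sum 41
  kept as-is: 4 6 9 9 7 8 6 → sum 49
Total = 41 + 49 = 90.
Check digit = (10 − (90 mod 10)) mod 10 = 0.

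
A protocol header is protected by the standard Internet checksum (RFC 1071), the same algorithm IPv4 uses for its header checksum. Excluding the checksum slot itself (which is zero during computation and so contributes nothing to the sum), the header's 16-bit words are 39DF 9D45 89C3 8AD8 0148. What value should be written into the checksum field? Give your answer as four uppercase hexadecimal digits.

One's-complement addition (fold any carry out of bit 15 back into bit 0):
  0x39DF + 0x9D45 = 0x0D724
  0xD724 + 0x89C3 = 0x160E7 → wrap carry → 0x60E8
  0x60E8 + 0x8AD8 = 0x0EBC0
  0xEBC0 + 0x0148 = 0x0ED08
One's-complement sum = 0xED08.
Checksum = ~0xED08 & 0xFFFF = 0x12F7.

12F7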